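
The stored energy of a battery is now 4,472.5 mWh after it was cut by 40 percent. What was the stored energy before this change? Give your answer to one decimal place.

7,454.2 mWh

The overall multiplier applied was 0.6.
So the original stored energy was 4,472.5 ÷ 0.6 ≈ 7,454.2 mWh.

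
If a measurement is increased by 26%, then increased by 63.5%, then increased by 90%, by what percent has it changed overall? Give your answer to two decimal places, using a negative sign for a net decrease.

A 26% increase multiplies by 1.26.
Then a 63.5% increase: 1.26 × 1.635 = 2.0601.
Then a 90% increase: 2.0601 × 1.9 = 3.91419.
Overall factor 3.91419, i.e. 291.42%.

291.42%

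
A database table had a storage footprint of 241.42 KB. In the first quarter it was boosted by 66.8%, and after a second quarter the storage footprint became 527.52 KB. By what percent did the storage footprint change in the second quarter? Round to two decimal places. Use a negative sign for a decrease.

31.00%

After the first quarter: 241.42 × 1.668 = 402.68856.
Second-quarter multiplier: 527.52 ÷ 402.68856 ≈ 1.309995.
That is a change of 31.00%.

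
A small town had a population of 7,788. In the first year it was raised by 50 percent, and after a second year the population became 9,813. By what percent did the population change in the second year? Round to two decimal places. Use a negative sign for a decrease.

After the first year: 7,788 × 1.5 = 11682.
Second-year multiplier: 9,813 ÷ 11682 ≈ 0.84001.
That is a change of -16.00%.

-16.00%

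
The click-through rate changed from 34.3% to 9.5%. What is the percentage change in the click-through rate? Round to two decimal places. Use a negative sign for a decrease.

-72.30%

The change is 9.5 − 34.3 = -24.8 percentage points.
Relative to the original 34.3%, that is -24.8 ÷ 34.3 ≈ -72.30%.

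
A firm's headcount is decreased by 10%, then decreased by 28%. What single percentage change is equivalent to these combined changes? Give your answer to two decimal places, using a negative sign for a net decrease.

-35.20%

A 10% decrease multiplies by 0.9.
Then a 28% decrease: 0.9 × 0.72 = 0.648.
Overall factor 0.648, i.e. -35.20%.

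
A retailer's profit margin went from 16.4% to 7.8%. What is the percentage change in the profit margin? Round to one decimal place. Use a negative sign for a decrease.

-52.4%

The change is 7.8 − 16.4 = -8.6 percentage points.
Relative to the original 16.4%, that is -8.6 ÷ 16.4 ≈ -52.4%.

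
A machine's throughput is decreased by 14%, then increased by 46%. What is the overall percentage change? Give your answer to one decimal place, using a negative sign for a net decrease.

The combined multiplier is 0.86 × 1.46 = 1.2556.
That corresponds to an increase of 25.6%.

25.6%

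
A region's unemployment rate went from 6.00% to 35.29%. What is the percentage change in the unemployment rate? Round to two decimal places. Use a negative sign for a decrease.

The change is 35.29 − 6.00 = 29.29 percentage points.
Relative to the original 6.00%, that is 29.29 ÷ 6.00 ≈ 488.17%.

488.17%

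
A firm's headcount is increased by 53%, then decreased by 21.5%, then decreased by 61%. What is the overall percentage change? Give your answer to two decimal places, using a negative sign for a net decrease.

The combined multiplier is 1.53 × 0.785 × 0.39 = 0.4684095.
That corresponds to a decrease of 53.16%.

-53.16%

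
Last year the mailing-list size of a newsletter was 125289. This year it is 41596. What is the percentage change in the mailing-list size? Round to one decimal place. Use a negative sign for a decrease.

Change: 41596 − 125289 = -83693.
Relative to the original: -83693 ÷ 125289 ≈ -66.8%.

-66.8%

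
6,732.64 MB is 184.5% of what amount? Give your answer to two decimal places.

3,649.13 MB

6,732.64 MB ÷ 1.845 ≈ 3,649.13 MB.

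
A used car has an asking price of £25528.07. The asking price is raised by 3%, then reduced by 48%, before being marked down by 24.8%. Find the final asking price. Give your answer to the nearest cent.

Each change multiplies by a factor: 1.03 × 0.52 × 0.752 = 0.4027712.
£25528.07 × 0.4027712 = £10281.971387584 ≈ £10281.97.

£10281.97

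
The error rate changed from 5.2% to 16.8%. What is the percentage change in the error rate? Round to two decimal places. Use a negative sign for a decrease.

223.08%

The change is 16.8 − 5.2 = 11.6 percentage points.
Relative to the original 5.2%, that is 11.6 ÷ 5.2 ≈ 223.08%.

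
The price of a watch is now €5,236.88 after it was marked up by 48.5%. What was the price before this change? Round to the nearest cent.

The overall multiplier applied was 1.485.
So the original price was €5,236.88 ÷ 1.485 ≈ €3,526.52.

€3,526.52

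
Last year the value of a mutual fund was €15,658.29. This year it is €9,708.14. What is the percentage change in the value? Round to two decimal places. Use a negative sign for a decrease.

-38.00%

Change: €9,708.14 − €15,658.29 = -€5,950.15.
Relative to the original: -€5,950.15 ÷ €15,658.29 ≈ -38.00%.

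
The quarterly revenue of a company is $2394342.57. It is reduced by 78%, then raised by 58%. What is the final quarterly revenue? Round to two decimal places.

78% decrease: $2394342.57 × 0.22 = $526755.3654.
After the 58% increase: $526755.3654 × 1.58 = $832273.477332 ≈ $832273.48.

$832273.48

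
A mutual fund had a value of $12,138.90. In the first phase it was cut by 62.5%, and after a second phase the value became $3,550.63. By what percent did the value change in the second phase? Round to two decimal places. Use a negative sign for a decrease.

-22.00%

After the first phase: $12,138.90 × 0.375 = $4552.0875.
Second-phase multiplier: $3,550.63 ÷ $4552.0875 ≈ 0.78.
That is a change of -22.00%.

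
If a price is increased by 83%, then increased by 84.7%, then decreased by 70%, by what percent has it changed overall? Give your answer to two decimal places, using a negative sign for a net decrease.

The combined multiplier is 1.83 × 1.847 × 0.3 = 1.014003.
That corresponds to an increase of 1.40%.

1.40%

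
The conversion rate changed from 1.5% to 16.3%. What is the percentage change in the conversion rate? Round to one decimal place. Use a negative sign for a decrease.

986.7%

The change is 16.3 − 1.5 = 14.8 percentage points.
Relative to the original 1.5%, that is 14.8 ÷ 1.5 ≈ 986.7%.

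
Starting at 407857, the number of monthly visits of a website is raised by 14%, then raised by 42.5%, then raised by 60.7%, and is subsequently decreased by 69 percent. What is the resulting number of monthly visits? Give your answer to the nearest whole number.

330069

Apply the 14% increase: 407857 × 1.14 = 464956.98.
Apply the 42.5% increase: 464956.98 × 1.425 = 662563.6965.
Apply the 60.7% increase: 662563.6965 × 1.607 = 1064739.8602755.
69% decrease: 1064739.8602755 × 0.31 = 330069.356685405 ≈ 330069.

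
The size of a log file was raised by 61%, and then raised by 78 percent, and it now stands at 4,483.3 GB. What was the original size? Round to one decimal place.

The overall multiplier applied was 1.61 × 1.78 = 2.8658.
So the original size was 4,483.3 ÷ 2.8658 ≈ 1,564.4 GB.

1,564.4 GB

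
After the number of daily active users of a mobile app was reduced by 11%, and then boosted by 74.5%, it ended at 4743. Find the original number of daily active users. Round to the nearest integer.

The overall multiplier applied was 0.89 × 1.745 = 1.55305.
So the original number of daily active users was 4743 ÷ 1.55305 ≈ 3054.

3054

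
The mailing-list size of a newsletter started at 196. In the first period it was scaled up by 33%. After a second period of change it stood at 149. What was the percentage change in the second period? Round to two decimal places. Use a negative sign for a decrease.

After the first period: 196 × 1.33 = 260.68.
Second-period multiplier: 149 ÷ 260.68 ≈ 0.571582.
That is a change of -42.84%.

-42.84%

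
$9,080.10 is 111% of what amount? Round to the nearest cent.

$9,080.10 ÷ 1.11 ≈ $8,180.27.

$8,180.27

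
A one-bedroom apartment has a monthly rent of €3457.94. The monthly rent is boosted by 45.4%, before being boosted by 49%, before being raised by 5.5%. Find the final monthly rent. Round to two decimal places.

€7903.52

After the 45.4% increase: €3457.94 × 1.454 = €5027.84476.
Apply the 49% increase: €5027.84476 × 1.49 = €7491.4886924.
After the 5.5% increase: €7491.4886924 × 1.055 = €7903.520570482 ≈ €7903.52.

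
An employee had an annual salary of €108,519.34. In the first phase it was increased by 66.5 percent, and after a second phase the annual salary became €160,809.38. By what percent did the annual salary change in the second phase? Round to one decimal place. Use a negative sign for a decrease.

After the first phase: €108,519.34 × 1.665 = €180684.7011.
Second-phase multiplier: €160,809.38 ÷ €180684.7011 ≈ 0.89.
That is a change of -11.0%.

-11.0%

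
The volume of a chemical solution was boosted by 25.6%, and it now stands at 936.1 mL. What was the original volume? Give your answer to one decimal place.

745.3 mL

The overall multiplier applied was 1.256.
So the original volume was 936.1 ÷ 1.256 ≈ 745.3 mL.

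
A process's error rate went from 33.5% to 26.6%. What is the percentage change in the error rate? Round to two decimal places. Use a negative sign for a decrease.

The change is 26.6 − 33.5 = -6.9 percentage points.
Relative to the original 33.5%, that is -6.9 ÷ 33.5 ≈ -20.60%.

-20.60%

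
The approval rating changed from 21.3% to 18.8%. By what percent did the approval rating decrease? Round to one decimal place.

The change is 18.8 − 21.3 = -2.5 percentage points.
Relative to the original 21.3%, that is -2.5 ÷ 21.3 ≈ -11.7%.
So the approval rating fell by 11.7%.

11.7%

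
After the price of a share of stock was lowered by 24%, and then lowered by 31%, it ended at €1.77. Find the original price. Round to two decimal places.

Undoing the 31% decrease: €1.77 ÷ 0.69 ≈ €2.565217.
Undoing the 24% decrease: €2.565217 ÷ 0.76 ≈ €3.38.

€3.38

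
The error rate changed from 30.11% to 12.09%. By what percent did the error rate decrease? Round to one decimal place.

The change is 12.09 − 30.11 = -18.02 percentage points.
Relative to the original 30.11%, that is -18.02 ÷ 30.11 ≈ -59.8%.
So the error rate fell by 59.8%.

59.8%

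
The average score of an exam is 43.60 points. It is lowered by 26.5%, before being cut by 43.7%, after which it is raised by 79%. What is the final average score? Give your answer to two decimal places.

After the 26.5% decrease: 43.60 × 0.735 = 32.046.
43.7% decrease: 32.046 × 0.563 = 18.041898.
79% increase: 18.041898 × 1.79 = 32.29499742 ≈ 32.29.

32.29 points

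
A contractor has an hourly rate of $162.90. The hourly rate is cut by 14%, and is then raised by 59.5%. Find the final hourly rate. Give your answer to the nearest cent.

$223.45

Apply the 14% decrease: $162.90 × 0.86 = $140.094.
Apply the 59.5% increase: $140.094 × 1.595 = $223.44993 ≈ $223.45.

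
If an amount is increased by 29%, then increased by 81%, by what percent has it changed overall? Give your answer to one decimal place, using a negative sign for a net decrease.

133.5%

The combined multiplier is 1.29 × 1.81 = 2.3349.
That corresponds to an increase of 133.5%.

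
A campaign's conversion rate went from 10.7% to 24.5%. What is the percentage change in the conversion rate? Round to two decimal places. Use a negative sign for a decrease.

The change is 24.5 − 10.7 = 13.8 percentage points.
Relative to the original 10.7%, that is 13.8 ÷ 10.7 ≈ 128.97%.

128.97%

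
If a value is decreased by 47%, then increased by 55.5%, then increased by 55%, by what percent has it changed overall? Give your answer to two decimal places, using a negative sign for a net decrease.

The combined multiplier is 0.53 × 1.555 × 1.55 = 1.2774325.
That corresponds to an increase of 27.74%.

27.74%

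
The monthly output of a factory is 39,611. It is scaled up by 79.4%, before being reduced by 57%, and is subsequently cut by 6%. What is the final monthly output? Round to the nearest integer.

Each change multiplies by a factor: 1.794 × 0.43 × 0.94 = 0.7251348.
39,611 × 0.7251348 = 28723.3145628 ≈ 28,723.

28,723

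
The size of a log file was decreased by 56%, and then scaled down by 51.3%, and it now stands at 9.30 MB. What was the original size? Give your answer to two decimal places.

Undoing the 51.3% decrease: 9.30 ÷ 0.487 ≈ 19.096509.
Undoing the 56% decrease: 19.096509 ÷ 0.44 ≈ 43.40 MB.

43.40 MB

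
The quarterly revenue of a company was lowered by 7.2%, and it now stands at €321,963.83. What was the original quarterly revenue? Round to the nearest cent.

The overall multiplier applied was 0.928.
So the original quarterly revenue was €321,963.83 ÷ 0.928 ≈ €346,943.78.

€346,943.78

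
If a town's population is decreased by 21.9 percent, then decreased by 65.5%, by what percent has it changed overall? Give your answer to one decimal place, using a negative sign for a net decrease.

-73.1%

A 21.9% decrease multiplies by 0.781.
Then a 65.5% decrease: 0.781 × 0.345 = 0.269445.
Overall factor 0.269445, i.e. -73.1%.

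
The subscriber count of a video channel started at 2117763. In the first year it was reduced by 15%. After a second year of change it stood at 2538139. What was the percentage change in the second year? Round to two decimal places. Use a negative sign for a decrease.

41.00%

After the first year: 2117763 × 0.85 = 1800098.55.
Second-year multiplier: 2538139 ÷ 1800098.55 ≈ 1.41.
That is a change of 41.00%.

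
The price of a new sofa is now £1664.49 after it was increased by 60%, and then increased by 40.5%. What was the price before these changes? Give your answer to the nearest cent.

£740.43

Undoing the 40.5% increase: £1664.49 ÷ 1.405 ≈ £1184.690391.
Undoing the 60% increase: £1184.690391 ÷ 1.6 ≈ £740.43.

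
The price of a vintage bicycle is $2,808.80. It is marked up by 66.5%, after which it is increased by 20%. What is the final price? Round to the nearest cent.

Each change multiplies by a factor: 1.665 × 1.2 = 1.998.
$2,808.80 × 1.998 = $5611.9824 ≈ $5,611.98.

$5,611.98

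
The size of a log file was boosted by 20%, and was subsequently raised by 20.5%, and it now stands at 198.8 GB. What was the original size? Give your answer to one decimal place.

The overall multiplier applied was 1.2 × 1.205 = 1.446.
So the original size was 198.8 ÷ 1.446 ≈ 137.5 GB.

137.5 GB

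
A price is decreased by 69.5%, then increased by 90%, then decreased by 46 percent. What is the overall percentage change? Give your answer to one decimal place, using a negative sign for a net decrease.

-68.7%

A 69.5% decrease multiplies by 0.305.
Then a 90% increase: 0.305 × 1.9 = 0.5795.
Then a 46% decrease: 0.5795 × 0.54 = 0.31293.
Overall factor 0.31293, i.e. -68.7%.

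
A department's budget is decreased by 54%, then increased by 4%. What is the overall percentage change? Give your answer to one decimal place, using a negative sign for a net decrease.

The combined multiplier is 0.46 × 1.04 = 0.4784.
That corresponds to a decrease of 52.2%.

-52.2%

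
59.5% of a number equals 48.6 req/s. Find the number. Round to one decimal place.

48.6 req/s ÷ 0.595 ≈ 81.7 req/s.

81.7 req/s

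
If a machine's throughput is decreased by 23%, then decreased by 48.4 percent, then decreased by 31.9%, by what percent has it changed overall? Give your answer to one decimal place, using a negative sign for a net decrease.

-72.9%

A 23% decrease multiplies by 0.77.
Then a 48.4% decrease: 0.77 × 0.516 = 0.39732.
Then a 31.9% decrease: 0.39732 × 0.681 = 0.27057492.
Overall factor 0.27057492, i.e. -72.9%.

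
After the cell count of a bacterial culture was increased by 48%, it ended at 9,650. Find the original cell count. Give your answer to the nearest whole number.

6,520

The overall multiplier applied was 1.48.
So the original cell count was 9,650 ÷ 1.48 ≈ 6,520.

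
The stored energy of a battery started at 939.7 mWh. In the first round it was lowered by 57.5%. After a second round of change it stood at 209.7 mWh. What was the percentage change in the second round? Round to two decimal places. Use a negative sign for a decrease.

After the first round: 939.7 × 0.425 = 399.3725.
Second-round multiplier: 209.7 ÷ 399.3725 ≈ 0.525074.
That is a change of -47.49%.

-47.49%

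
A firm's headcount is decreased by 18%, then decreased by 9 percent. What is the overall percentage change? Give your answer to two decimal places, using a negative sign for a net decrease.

-25.38%

An 18% decrease multiplies by 0.82.
Then a 9% decrease: 0.82 × 0.91 = 0.7462.
Overall factor 0.7462, i.e. -25.38%.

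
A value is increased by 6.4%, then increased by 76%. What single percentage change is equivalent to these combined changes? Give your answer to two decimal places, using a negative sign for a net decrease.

87.26%

A 6.4% increase multiplies by 1.064.
Then a 76% increase: 1.064 × 1.76 = 1.87264.
Overall factor 1.87264, i.e. 87.26%.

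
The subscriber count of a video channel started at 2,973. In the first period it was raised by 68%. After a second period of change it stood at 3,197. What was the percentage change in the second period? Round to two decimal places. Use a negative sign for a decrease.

-35.99%

After the first period: 2,973 × 1.68 = 4994.64.
Second-period multiplier: 3,197 ÷ 4994.64 ≈ 0.640086.
That is a change of -35.99%.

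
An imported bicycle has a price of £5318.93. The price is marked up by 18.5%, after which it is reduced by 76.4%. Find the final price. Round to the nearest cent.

After the 18.5% increase: £5318.93 × 1.185 = £6302.93205.
Apply the 76.4% decrease: £6302.93205 × 0.236 = £1487.4919638 ≈ £1487.49.

£1487.49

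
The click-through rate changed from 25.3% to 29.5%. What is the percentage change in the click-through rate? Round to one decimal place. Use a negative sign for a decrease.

The change is 29.5 − 25.3 = 4.2 percentage points.
Relative to the original 25.3%, that is 4.2 ÷ 25.3 ≈ 16.6%.

16.6%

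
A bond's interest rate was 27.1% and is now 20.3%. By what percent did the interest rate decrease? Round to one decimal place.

The change is 20.3 − 27.1 = -6.8 percentage points.
Relative to the original 27.1%, that is -6.8 ÷ 27.1 ≈ -25.1%.
So the interest rate fell by 25.1%.

25.1%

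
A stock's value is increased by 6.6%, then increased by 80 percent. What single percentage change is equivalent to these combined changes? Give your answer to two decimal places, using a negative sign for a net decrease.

The combined multiplier is 1.066 × 1.8 = 1.9188.
That corresponds to an increase of 91.88%.

91.88%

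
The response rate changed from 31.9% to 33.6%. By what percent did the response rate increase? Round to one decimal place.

5.3%

The change is 33.6 − 31.9 = 1.7 percentage points.
Relative to the original 31.9%, that is 1.7 ÷ 31.9 ≈ 5.3%.
So the response rate rose by 5.3%.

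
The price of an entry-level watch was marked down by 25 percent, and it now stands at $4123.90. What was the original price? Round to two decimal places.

$5498.53

The overall multiplier applied was 0.75.
So the original price was $4123.90 ÷ 0.75 ≈ $5498.53.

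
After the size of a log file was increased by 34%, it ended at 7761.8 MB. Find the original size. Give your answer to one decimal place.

5792.4 MB

The overall multiplier applied was 1.34.
So the original size was 7761.8 ÷ 1.34 ≈ 5792.4 MB.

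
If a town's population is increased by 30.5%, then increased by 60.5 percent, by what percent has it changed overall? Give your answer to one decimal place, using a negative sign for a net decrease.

A 30.5% increase multiplies by 1.305.
Then a 60.5% increase: 1.305 × 1.605 = 2.094525.
Overall factor 2.094525, i.e. 109.5%.

109.5%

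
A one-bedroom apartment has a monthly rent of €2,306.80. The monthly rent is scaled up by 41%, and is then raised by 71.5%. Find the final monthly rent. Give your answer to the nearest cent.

Apply the 41% increase: €2,306.80 × 1.41 = €3252.588.
Apply the 71.5% increase: €3252.588 × 1.715 = €5578.18842 ≈ €5,578.19.

€5,578.19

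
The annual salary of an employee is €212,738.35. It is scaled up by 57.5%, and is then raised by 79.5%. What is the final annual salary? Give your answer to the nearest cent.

€601,437.91

57.5% increase: €212,738.35 × 1.575 = €335062.90125.
Apply the 79.5% increase: €335062.90125 × 1.795 = €601437.90774375 ≈ €601,437.91.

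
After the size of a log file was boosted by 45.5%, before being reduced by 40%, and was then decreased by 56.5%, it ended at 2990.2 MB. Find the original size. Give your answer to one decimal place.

7874.0 MB

The overall multiplier applied was 1.455 × 0.6 × 0.435 = 0.379755.
So the original size was 2990.2 ÷ 0.379755 ≈ 7874.0 MB.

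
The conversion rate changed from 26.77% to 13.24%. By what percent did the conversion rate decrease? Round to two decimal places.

50.54%

The change is 13.24 − 26.77 = -13.53 percentage points.
Relative to the original 26.77%, that is -13.53 ÷ 26.77 ≈ -50.54%.
So the conversion rate fell by 50.54%.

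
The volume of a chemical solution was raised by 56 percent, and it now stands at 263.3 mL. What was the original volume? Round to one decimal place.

The overall multiplier applied was 1.56.
So the original volume was 263.3 ÷ 1.56 ≈ 168.8 mL.

168.8 mL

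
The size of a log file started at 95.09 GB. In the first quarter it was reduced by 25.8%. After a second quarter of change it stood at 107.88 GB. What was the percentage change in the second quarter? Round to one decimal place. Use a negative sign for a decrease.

52.9%

After the first quarter: 95.09 × 0.742 = 70.55678.
Second-quarter multiplier: 107.88 ÷ 70.55678 ≈ 1.52898.
That is a change of 52.9%.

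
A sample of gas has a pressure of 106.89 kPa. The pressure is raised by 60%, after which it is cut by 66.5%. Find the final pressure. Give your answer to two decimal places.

After the 60% increase: 106.89 × 1.6 = 171.024.
Apply the 66.5% decrease: 171.024 × 0.335 = 57.29304 ≈ 57.29.

57.29 kPa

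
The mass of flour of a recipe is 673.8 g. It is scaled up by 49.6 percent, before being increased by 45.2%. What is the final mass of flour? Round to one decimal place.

1463.6 g

Each change multiplies by a factor: 1.496 × 1.452 = 2.172192.
673.8 × 2.172192 = 1463.6229696 ≈ 1463.6.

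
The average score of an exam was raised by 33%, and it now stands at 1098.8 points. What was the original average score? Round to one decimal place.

The overall multiplier applied was 1.33.
So the original average score was 1098.8 ÷ 1.33 ≈ 826.2 points.

826.2 points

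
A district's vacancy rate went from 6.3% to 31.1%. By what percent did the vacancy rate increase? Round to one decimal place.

393.7%

The change is 31.1 − 6.3 = 24.8 percentage points.
Relative to the original 6.3%, that is 24.8 ÷ 6.3 ≈ 393.7%.
So the vacancy rate rose by 393.7%.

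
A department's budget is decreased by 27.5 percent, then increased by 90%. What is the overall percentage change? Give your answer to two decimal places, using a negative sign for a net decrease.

37.75%

The combined multiplier is 0.725 × 1.9 = 1.3775.
That corresponds to an increase of 37.75%.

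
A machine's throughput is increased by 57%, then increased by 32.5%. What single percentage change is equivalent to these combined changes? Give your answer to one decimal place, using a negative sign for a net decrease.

108.0%

The combined multiplier is 1.57 × 1.325 = 2.08025.
That corresponds to an increase of 108.0%.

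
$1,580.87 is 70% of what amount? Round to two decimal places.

$2,258.39

$1,580.87 ÷ 0.7 ≈ $2,258.39.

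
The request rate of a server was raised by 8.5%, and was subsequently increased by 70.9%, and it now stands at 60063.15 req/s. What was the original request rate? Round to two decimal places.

Undoing the 70.9% increase: 60063.15 ÷ 1.709 ≈ 35145.201872.
Undoing the 8.5% increase: 35145.201872 ÷ 1.085 ≈ 32391.89 req/s.

32391.89 req/s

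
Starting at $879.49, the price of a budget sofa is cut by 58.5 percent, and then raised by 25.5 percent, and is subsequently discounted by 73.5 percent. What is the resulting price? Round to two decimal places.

After the 58.5% decrease: $879.49 × 0.415 = $364.98835.
After the 25.5% increase: $364.98835 × 1.255 = $458.06037925.
Apply the 73.5% decrease: $458.06037925 × 0.265 = $121.38600050125 ≈ $121.39.

$121.39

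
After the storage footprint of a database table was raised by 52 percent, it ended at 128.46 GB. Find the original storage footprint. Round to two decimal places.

84.51 GB

The overall multiplier applied was 1.52.
So the original storage footprint was 128.46 ÷ 1.52 ≈ 84.51 GB.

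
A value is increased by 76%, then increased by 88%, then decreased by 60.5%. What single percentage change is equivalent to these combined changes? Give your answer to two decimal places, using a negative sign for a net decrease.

The combined multiplier is 1.76 × 1.88 × 0.395 = 1.306976.
That corresponds to an increase of 30.70%.

30.70%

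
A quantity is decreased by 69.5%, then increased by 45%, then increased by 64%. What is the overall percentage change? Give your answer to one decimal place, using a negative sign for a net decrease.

-27.5%

The combined multiplier is 0.305 × 1.45 × 1.64 = 0.72529.
That corresponds to a decrease of 27.5%.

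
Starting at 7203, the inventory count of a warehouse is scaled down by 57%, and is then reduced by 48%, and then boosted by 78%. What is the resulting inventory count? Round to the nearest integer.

Each change multiplies by a factor: 0.43 × 0.52 × 1.78 = 0.398008.
7203 × 0.398008 = 2866.851624 ≈ 2867.

2867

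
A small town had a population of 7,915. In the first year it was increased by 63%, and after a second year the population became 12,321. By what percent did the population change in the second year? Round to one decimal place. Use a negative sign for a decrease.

After the first year: 7,915 × 1.63 = 12901.45.
Second-year multiplier: 12,321 ÷ 12901.45 ≈ 0.95501.
That is a change of -4.5%.

-4.5%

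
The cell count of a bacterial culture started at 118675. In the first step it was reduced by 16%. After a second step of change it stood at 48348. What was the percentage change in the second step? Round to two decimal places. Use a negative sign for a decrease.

After the first step: 118675 × 0.84 = 99687.
Second-step multiplier: 48348 ÷ 99687 ≈ 0.484998.
That is a change of -51.50%.

-51.50%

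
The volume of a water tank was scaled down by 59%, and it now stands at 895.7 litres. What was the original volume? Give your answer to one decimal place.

The overall multiplier applied was 0.41.
So the original volume was 895.7 ÷ 0.41 ≈ 2184.6 litres.

2184.6 litres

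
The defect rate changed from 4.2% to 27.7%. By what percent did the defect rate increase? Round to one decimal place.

559.5%

The change is 27.7 − 4.2 = 23.5 percentage points.
Relative to the original 4.2%, that is 23.5 ÷ 4.2 ≈ 559.5%.
So the defect rate rose by 559.5%.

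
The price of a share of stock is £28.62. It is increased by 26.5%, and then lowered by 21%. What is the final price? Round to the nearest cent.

Apply the 26.5% increase: £28.62 × 1.265 = £36.2043.
21% decrease: £36.2043 × 0.79 = £28.601397 ≈ £28.60.

£28.60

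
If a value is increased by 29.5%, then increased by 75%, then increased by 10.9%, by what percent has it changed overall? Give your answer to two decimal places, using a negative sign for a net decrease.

A 29.5% increase multiplies by 1.295.
Then a 75% increase: 1.295 × 1.75 = 2.26625.
Then a 10.9% increase: 2.26625 × 1.109 = 2.51327125.
Overall factor 2.51327125, i.e. 151.33%.

151.33%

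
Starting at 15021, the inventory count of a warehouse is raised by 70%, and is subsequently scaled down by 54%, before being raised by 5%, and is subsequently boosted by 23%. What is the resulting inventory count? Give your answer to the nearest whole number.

15171

70% increase: 15021 × 1.7 = 25535.7.
After the 54% decrease: 25535.7 × 0.46 = 11746.422.
Apply the 5% increase: 11746.422 × 1.05 = 12333.7431.
After the 23% increase: 12333.7431 × 1.23 = 15170.504013 ≈ 15171.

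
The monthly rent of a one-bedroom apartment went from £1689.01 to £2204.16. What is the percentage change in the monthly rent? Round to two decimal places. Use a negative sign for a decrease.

30.50%

Change: £2204.16 − £1689.01 = £515.15.
Relative to the original: £515.15 ÷ £1689.01 ≈ 30.50%.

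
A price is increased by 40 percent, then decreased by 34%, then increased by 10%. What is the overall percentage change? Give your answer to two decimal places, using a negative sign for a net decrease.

A 40% increase multiplies by 1.4.
Then a 34% decrease: 1.4 × 0.66 = 0.924.
Then a 10% increase: 0.924 × 1.1 = 1.0164.
Overall factor 1.0164, i.e. 1.64%.

1.64%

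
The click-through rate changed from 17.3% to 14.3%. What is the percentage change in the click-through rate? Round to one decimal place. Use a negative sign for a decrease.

The change is 14.3 − 17.3 = -3.0 percentage points.
Relative to the original 17.3%, that is -3.0 ÷ 17.3 ≈ -17.3%.

-17.3%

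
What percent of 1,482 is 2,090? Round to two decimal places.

2,090 ÷ 1,482 ≈ 141.03%.

141.03%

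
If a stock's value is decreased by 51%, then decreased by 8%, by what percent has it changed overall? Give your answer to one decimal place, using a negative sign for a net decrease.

-54.9%

The combined multiplier is 0.49 × 0.92 = 0.4508.
That corresponds to a decrease of 54.9%.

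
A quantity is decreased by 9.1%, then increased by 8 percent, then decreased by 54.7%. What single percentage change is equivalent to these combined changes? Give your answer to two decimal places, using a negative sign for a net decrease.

The combined multiplier is 0.909 × 1.08 × 0.453 = 0.44471916.
That corresponds to a decrease of 55.53%.

-55.53%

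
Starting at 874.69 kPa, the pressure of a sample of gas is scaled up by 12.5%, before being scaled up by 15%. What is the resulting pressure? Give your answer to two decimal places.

Apply the 12.5% increase: 874.69 × 1.125 = 984.02625.
After the 15% increase: 984.02625 × 1.15 = 1131.6301875 ≈ 1131.63.

1131.63 kPa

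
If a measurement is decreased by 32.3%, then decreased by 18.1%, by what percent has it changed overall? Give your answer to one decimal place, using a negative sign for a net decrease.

A 32.3% decrease multiplies by 0.677.
Then an 18.1% decrease: 0.677 × 0.819 = 0.554463.
Overall factor 0.554463, i.e. -44.6%.

-44.6%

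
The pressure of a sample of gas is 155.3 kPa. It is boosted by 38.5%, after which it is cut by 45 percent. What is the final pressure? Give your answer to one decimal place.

Each change multiplies by a factor: 1.385 × 0.55 = 0.76175.
155.3 × 0.76175 = 118.299775 ≈ 118.3.

118.3 kPa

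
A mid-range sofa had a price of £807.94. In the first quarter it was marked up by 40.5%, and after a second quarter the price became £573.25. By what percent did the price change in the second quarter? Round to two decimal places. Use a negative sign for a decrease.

After the first quarter: £807.94 × 1.405 = £1135.1557.
Second-quarter multiplier: £573.25 ÷ £1135.1557 ≈ 0.504997.
That is a change of -49.50%.

-49.50%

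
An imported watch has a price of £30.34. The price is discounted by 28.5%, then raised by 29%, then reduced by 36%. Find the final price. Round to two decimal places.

£17.91

Each change multiplies by a factor: 0.715 × 1.29 × 0.64 = 0.590304.
£30.34 × 0.590304 = £17.90982336 ≈ £17.91.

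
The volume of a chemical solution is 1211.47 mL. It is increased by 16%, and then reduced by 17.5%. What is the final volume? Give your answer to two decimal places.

1159.38 mL

Apply the 16% increase: 1211.47 × 1.16 = 1405.3052.
17.5% decrease: 1405.3052 × 0.825 = 1159.37679 ≈ 1159.38.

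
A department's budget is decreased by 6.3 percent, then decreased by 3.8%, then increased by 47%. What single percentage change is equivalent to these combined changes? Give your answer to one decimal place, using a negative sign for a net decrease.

32.5%

A 6.3% decrease multiplies by 0.937.
Then a 3.8% decrease: 0.937 × 0.962 = 0.901394.
Then a 47% increase: 0.901394 × 1.47 = 1.32504918.
Overall factor 1.32504918, i.e. 32.5%.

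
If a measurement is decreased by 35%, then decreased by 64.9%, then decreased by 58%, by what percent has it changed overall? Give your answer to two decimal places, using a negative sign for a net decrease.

-90.42%

A 35% decrease multiplies by 0.65.
Then a 64.9% decrease: 0.65 × 0.351 = 0.22815.
Then a 58% decrease: 0.22815 × 0.42 = 0.095823.
Overall factor 0.095823, i.e. -90.42%.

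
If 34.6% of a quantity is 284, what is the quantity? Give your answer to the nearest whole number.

821

284 ÷ 0.346 ≈ 821.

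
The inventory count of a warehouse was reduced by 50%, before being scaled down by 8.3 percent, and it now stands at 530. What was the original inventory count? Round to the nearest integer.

1156

Undoing the 8.3% decrease: 530 ÷ 0.917 ≈ 577.971647.
Undoing the 50% decrease: 577.971647 ÷ 0.5 ≈ 1156.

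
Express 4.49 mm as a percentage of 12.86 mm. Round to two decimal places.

34.91%

4.49 mm ÷ 12.86 mm ≈ 34.91%.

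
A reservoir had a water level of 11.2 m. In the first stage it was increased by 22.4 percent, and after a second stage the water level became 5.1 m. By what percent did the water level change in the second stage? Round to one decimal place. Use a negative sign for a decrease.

After the first stage: 11.2 × 1.224 = 13.7088.
Second-stage multiplier: 5.1 ÷ 13.7088 ≈ 0.37202.
That is a change of -62.8%.

-62.8%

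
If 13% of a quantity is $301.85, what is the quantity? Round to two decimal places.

$2321.92

$301.85 ÷ 0.13 ≈ $2321.92.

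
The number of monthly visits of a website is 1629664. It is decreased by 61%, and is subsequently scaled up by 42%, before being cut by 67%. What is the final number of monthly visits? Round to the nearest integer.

297828

After the 61% decrease: 1629664 × 0.39 = 635568.96.
42% increase: 635568.96 × 1.42 = 902507.9232.
After the 67% decrease: 902507.9232 × 0.33 = 297827.614656 ≈ 297828.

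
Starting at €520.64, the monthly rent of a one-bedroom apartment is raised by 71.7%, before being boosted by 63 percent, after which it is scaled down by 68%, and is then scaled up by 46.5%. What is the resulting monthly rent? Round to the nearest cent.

After the 71.7% increase: €520.64 × 1.717 = €893.93888.
Apply the 63% increase: €893.93888 × 1.63 = €1457.1203744.
68% decrease: €1457.1203744 × 0.32 = €466.278519808.
46.5% increase: €466.278519808 × 1.465 = €683.09803151872 ≈ €683.10.

€683.10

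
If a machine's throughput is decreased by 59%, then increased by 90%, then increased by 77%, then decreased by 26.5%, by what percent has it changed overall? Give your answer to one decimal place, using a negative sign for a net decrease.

1.3%

The combined multiplier is 0.41 × 1.9 × 1.77 × 0.735 = 1.01344005.
That corresponds to an increase of 1.3%.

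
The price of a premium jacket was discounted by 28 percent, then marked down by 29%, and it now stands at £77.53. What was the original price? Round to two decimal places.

£151.66

The overall multiplier applied was 0.72 × 0.71 = 0.5112.
So the original price was £77.53 ÷ 0.5112 ≈ £151.66.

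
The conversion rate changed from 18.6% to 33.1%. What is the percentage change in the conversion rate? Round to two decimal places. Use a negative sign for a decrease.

77.96%

The change is 33.1 − 18.6 = 14.5 percentage points.
Relative to the original 18.6%, that is 14.5 ÷ 18.6 ≈ 77.96%.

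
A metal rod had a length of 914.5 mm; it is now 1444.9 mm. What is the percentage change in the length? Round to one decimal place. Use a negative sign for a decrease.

Change: 1444.9 − 914.5 = 530.4.
Relative to the original: 530.4 ÷ 914.5 ≈ 58.0%.

58.0%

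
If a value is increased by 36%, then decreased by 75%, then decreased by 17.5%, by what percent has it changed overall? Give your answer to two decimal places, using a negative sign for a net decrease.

A 36% increase multiplies by 1.36.
Then a 75% decrease: 1.36 × 0.25 = 0.34.
Then a 17.5% decrease: 0.34 × 0.825 = 0.2805.
Overall factor 0.2805, i.e. -71.95%.

-71.95%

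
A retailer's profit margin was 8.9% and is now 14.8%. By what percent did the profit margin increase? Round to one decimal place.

The change is 14.8 − 8.9 = 5.9 percentage points.
Relative to the original 8.9%, that is 5.9 ÷ 8.9 ≈ 66.3%.
So the profit margin rose by 66.3%.

66.3%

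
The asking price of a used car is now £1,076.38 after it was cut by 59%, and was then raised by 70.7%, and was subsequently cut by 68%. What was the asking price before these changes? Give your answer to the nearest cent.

The overall multiplier applied was 0.41 × 1.707 × 0.32 = 0.2239584.
So the original asking price was £1,076.38 ÷ 0.2239584 ≈ £4,806.16.

£4,806.16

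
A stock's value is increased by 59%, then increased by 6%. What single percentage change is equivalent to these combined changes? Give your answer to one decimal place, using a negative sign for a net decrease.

68.5%

A 59% increase multiplies by 1.59.
Then a 6% increase: 1.59 × 1.06 = 1.6854.
Overall factor 1.6854, i.e. 68.5%.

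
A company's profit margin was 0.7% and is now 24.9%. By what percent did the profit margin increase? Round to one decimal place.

The change is 24.9 − 0.7 = 24.2 percentage points.
Relative to the original 0.7%, that is 24.2 ÷ 0.7 ≈ 3457.1%.
So the profit margin rose by 3457.1%.

3457.1%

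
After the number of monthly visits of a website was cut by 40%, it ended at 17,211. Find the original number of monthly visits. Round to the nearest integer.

The overall multiplier applied was 0.6.
So the original number of monthly visits was 17,211 ÷ 0.6 = 28,685.

28,685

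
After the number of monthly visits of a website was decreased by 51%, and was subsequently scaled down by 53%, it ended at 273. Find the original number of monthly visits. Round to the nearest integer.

1,185

The overall multiplier applied was 0.49 × 0.47 = 0.2303.
So the original number of monthly visits was 273 ÷ 0.2303 ≈ 1,185.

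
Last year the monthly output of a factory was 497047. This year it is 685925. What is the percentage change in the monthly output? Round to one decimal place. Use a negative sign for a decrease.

Change: 685925 − 497047 = 188878.
Relative to the original: 188878 ÷ 497047 ≈ 38.0%.

38.0%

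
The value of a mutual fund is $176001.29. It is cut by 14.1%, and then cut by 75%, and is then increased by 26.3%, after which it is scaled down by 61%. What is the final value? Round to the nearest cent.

After the 14.1% decrease: $176001.29 × 0.859 = $151185.10811.
75% decrease: $151185.10811 × 0.25 = $37796.2770275.
After the 26.3% increase: $37796.2770275 × 1.263 = $47736.6978857325.
61% decrease: $47736.6978857325 × 0.39 = $18617.312175435675 ≈ $18617.31.

$18617.31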